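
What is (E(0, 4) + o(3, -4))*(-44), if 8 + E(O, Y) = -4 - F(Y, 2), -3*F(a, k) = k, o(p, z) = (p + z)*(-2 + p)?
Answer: 1628/3 ≈ 542.67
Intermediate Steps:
o(p, z) = (-2 + p)*(p + z)
F(a, k) = -k/3
E(O, Y) = -34/3 (E(O, Y) = -8 + (-4 - (-1)*2/3) = -8 + (-4 - 1*(-⅔)) = -8 + (-4 + ⅔) = -8 - 10/3 = -34/3)
(E(0, 4) + o(3, -4))*(-44) = (-34/3 + (3² - 2*3 - 2*(-4) + 3*(-4)))*(-44) = (-34/3 + (9 - 6 + 8 - 12))*(-44) = (-34/3 - 1)*(-44) = -37/3*(-44) = 1628/3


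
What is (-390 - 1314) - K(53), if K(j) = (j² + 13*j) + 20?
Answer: -5222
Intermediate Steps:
K(j) = 20 + j² + 13*j
(-390 - 1314) - K(53) = (-390 - 1314) - (20 + 53² + 13*53) = -1704 - (20 + 2809 + 689) = -1704 - 1*3518 = -1704 - 3518 = -5222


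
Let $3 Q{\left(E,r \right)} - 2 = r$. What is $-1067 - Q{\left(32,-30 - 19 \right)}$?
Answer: $- \frac{3154}{3} \approx -1051.3$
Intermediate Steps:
$Q{\left(E,r \right)} = \frac{2}{3} + \frac{r}{3}$
$-1067 - Q{\left(32,-30 - 19 \right)} = -1067 - \left(\frac{2}{3} + \frac{-30 - 19}{3}\right) = -1067 - \left(\frac{2}{3} + \frac{1}{3} \left(-49\right)\right) = -1067 - \left(\frac{2}{3} - \frac{49}{3}\right) = -1067 - - \frac{47}{3} = -1067 + \frac{47}{3} = - \frac{3154}{3}$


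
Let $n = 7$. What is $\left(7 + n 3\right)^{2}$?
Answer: $784$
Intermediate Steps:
$\left(7 + n 3\right)^{2} = \left(7 + 7 \cdot 3\right)^{2} = \left(7 + 21\right)^{2} = 28^{2} = 784$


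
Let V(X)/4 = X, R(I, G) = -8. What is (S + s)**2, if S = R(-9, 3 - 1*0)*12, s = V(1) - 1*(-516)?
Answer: 179776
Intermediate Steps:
V(X) = 4*X
s = 520 (s = 4*1 - 1*(-516) = 4 + 516 = 520)
S = -96 (S = -8*12 = -96)
(S + s)**2 = (-96 + 520)**2 = 424**2 = 179776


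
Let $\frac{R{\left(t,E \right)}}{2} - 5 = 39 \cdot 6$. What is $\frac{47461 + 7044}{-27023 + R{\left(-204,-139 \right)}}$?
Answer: $- \frac{10901}{5309} \approx -2.0533$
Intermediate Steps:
$R{\left(t,E \right)} = 478$ ($R{\left(t,E \right)} = 10 + 2 \cdot 39 \cdot 6 = 10 + 2 \cdot 234 = 10 + 468 = 478$)
$\frac{47461 + 7044}{-27023 + R{\left(-204,-139 \right)}} = \frac{47461 + 7044}{-27023 + 478} = \frac{54505}{-26545} = 54505 \left(- \frac{1}{26545}\right) = - \frac{10901}{5309}$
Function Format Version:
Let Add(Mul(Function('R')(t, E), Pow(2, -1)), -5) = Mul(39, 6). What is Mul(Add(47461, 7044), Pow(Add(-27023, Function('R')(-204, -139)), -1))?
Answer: Rational(-10901, 5309) ≈ -2.0533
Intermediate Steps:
Function('R')(t, E) = 478 (Function('R')(t, E) = Add(10, Mul(2, Mul(39, 6))) = Add(10, Mul(2, 234)) = Add(10, 468) = 478)
Mul(Add(47461, 7044), Pow(Add(-27023, Function('R')(-204, -139)), -1)) = Mul(Add(47461, 7044), Pow(Add(-27023, 478), -1)) = Mul(54505, Pow(-26545, -1)) = Mul(54505, Rational(-1, 26545)) = Rational(-10901, 5309)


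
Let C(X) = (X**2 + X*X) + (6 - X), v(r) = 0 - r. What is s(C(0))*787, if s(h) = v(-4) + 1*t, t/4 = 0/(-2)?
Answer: 3148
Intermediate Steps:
v(r) = -r
t = 0 (t = 4*(0/(-2)) = 4*(0*(-1/2)) = 4*0 = 0)
C(X) = 6 - X + 2*X**2 (C(X) = (X**2 + X**2) + (6 - X) = 2*X**2 + (6 - X) = 6 - X + 2*X**2)
s(h) = 4 (s(h) = -1*(-4) + 1*0 = 4 + 0 = 4)
s(C(0))*787 = 4*787 = 3148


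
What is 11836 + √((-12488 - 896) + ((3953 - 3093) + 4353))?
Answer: 11836 + I*√8171 ≈ 11836.0 + 90.394*I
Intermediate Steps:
11836 + √((-12488 - 896) + ((3953 - 3093) + 4353)) = 11836 + √(-13384 + (860 + 4353)) = 11836 + √(-13384 + 5213) = 11836 + √(-8171) = 11836 + I*√8171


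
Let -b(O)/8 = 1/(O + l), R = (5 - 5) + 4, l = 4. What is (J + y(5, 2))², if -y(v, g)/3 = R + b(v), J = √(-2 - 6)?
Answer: 712/9 - 112*I*√2/3 ≈ 79.111 - 52.797*I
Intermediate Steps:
J = 2*I*√2 (J = √(-8) = 2*I*√2 ≈ 2.8284*I)
R = 4 (R = 0 + 4 = 4)
b(O) = -8/(4 + O) (b(O) = -8/(O + 4) = -8/(4 + O))
y(v, g) = -12 + 24/(4 + v) (y(v, g) = -3*(4 - 8/(4 + v)) = -12 + 24/(4 + v))
(J + y(5, 2))² = (2*I*√2 + 12*(-2 - 1*5)/(4 + 5))² = (2*I*√2 + 12*(-2 - 5)/9)² = (2*I*√2 + 12*(⅑)*(-7))² = (2*I*√2 - 28/3)² = (-28/3 + 2*I*√2)²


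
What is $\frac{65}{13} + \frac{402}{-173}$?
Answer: $\frac{463}{173} \approx 2.6763$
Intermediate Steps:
$\frac{65}{13} + \frac{402}{-173} = 65 \cdot \frac{1}{13} + 402 \left(- \frac{1}{173}\right) = 5 - \frac{402}{173} = \frac{463}{173}$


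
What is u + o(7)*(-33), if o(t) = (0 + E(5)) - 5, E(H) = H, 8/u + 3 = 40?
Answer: 8/37 ≈ 0.21622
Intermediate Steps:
u = 8/37 (u = 8/(-3 + 40) = 8/37 ≈ 0.21622)
o(t) = 0 (o(t) = (0 + 5) - 5 = 5 - 5 = 0)
u + o(7)*(-33) = 8/37 + 0*(-33) = 8/37 + 0 = 8/37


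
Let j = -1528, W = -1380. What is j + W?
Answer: -2908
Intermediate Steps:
j + W = -1528 - 1380 = -2908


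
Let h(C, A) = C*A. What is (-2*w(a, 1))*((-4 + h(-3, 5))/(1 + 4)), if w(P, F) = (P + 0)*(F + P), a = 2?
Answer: 228/5 ≈ 45.600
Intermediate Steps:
h(C, A) = A*C
w(P, F) = P*(F + P)
(-2*w(a, 1))*((-4 + h(-3, 5))/(1 + 4)) = (-4*(1 + 2))*((-4 + 5*(-3))/(1 + 4)) = (-4*3)*((-4 - 15)/5) = (-2*6)*(-19*⅕) = -12*(-19/5) = 228/5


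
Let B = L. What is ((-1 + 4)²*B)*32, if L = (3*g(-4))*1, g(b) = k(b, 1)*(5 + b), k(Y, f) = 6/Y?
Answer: -1296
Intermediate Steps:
g(b) = 6*(5 + b)/b (g(b) = (6/b)*(5 + b) = 6*(5 + b)/b)
L = -9/2 (L = (3*(6 + 30/(-4)))*1 = (3*(6 + 30*(-¼)))*1 = (3*(6 - 15/2))*1 = (3*(-3/2))*1 = -9/2*1 = -9/2 ≈ -4.5000)
B = -9/2 ≈ -4.5000
((-1 + 4)²*B)*32 = ((-1 + 4)²*(-9/2))*32 = (3²*(-9/2))*32 = (9*(-9/2))*32 = -81/2*32 = -1296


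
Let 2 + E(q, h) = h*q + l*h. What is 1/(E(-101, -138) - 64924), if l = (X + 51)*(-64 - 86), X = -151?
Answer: -1/2120988 ≈ -4.7148e-7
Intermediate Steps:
l = 15000 (l = (-151 + 51)*(-64 - 86) = -100*(-150) = 15000)
E(q, h) = -2 + 15000*h + h*q (E(q, h) = -2 + (h*q + 15000*h) = -2 + (15000*h + h*q) = -2 + 15000*h + h*q)
1/(E(-101, -138) - 64924) = 1/((-2 + 15000*(-138) - 138*(-101)) - 64924) = 1/((-2 - 2070000 + 13938) - 64924) = 1/(-2056064 - 64924) = 1/(-2120988) = -1/2120988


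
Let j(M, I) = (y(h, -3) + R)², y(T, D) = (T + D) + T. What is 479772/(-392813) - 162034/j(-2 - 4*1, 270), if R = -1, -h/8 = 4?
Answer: -32933763685/908183656 ≈ -36.263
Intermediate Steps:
h = -32 (h = -8*4 = -32)
y(T, D) = D + 2*T (y(T, D) = (D + T) + T = D + 2*T)
j(M, I) = 4624 (j(M, I) = ((-3 + 2*(-32)) - 1)² = ((-3 - 64) - 1)² = (-67 - 1)² = (-68)² = 4624)
479772/(-392813) - 162034/j(-2 - 4*1, 270) = 479772/(-392813) - 162034/4624 = 479772*(-1/392813) - 162034*1/4624 = -479772/392813 - 81017/2312 = -32933763685/908183656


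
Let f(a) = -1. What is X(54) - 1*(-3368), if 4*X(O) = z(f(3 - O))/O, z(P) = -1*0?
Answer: 3368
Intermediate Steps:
z(P) = 0
X(O) = 0 (X(O) = (0/O)/4 = (¼)*0 = 0)
X(54) - 1*(-3368) = 0 - 1*(-3368) = 0 + 3368 = 3368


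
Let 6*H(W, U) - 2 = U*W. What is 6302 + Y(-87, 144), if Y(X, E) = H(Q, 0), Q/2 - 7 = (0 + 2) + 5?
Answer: 18907/3 ≈ 6302.3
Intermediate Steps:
Q = 28 (Q = 14 + 2*((0 + 2) + 5) = 14 + 2*(2 + 5) = 14 + 2*7 = 14 + 14 = 28)
H(W, U) = 1/3 + U*W/6 (H(W, U) = 1/3 + (U*W)/6 = 1/3 + U*W/6)
Y(X, E) = 1/3 (Y(X, E) = 1/3 + (1/6)*0*28 = 1/3 + 0 = 1/3)
6302 + Y(-87, 144) = 6302 + 1/3 = 18907/3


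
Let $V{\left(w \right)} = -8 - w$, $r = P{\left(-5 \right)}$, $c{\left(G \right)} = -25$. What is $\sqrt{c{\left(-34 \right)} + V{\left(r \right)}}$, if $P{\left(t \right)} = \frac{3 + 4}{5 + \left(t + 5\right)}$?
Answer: $\frac{2 i \sqrt{215}}{5} \approx 5.8652 i$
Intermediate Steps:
$P{\left(t \right)} = \frac{7}{10 + t}$ ($P{\left(t \right)} = \frac{7}{5 + \left(5 + t\right)} = \frac{7}{10 + t}$)
$r = \frac{7}{5}$ ($r = \frac{7}{10 - 5} = \frac{7}{5} \approx 1.4$)
$\sqrt{c{\left(-34 \right)} + V{\left(r \right)}} = \sqrt{-25 - \frac{47}{5}} = \sqrt{- \frac{172}{5}} = \frac{2 i \sqrt{215}}{5}$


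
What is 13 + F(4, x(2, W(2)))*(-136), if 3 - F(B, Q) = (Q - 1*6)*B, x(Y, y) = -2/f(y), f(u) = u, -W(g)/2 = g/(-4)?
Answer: -4747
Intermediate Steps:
W(g) = g/2 (W(g) = -2*g/(-4) = -2*g*(-1)/4 = -(-1)*g/2 = g/2)
x(Y, y) = -2/y
F(B, Q) = 3 - B*(-6 + Q) (F(B, Q) = 3 - (Q - 1*6)*B = 3 - (Q - 6)*B = 3 - (-6 + Q)*B = 3 - B*(-6 + Q))
13 + F(4, x(2, W(2)))*(-136) = 13 + (3 + 6*4 - 1*4*(-2/1))*(-136) = 13 + (3 + 24 - 1*4*(-2/1))*(-136) = 13 + (3 + 24 - 1*4*(-2*1))*(-136) = 13 + (3 + 24 - 1*4*(-2))*(-136) = 13 + (3 + 24 + 8)*(-136) = 13 + 35*(-136) = 13 - 4760 = -4747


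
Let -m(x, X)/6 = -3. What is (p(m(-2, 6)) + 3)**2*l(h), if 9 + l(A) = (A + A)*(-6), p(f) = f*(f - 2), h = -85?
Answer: 85612491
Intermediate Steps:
m(x, X) = 18 (m(x, X) = -6*(-3) = 18)
p(f) = f*(-2 + f)
l(A) = -9 - 12*A (l(A) = -9 + (A + A)*(-6) = -9 + (2*A)*(-6) = -9 - 12*A)
(p(m(-2, 6)) + 3)**2*l(h) = (18*(-2 + 18) + 3)**2*(-9 - 12*(-85)) = (18*16 + 3)**2*(-9 + 1020) = (288 + 3)**2*1011 = 291**2*1011 = 84681*1011 = 85612491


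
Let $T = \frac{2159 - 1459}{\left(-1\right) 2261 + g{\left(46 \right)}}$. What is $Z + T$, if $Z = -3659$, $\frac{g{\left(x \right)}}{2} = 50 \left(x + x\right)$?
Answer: $- \frac{25389101}{6939} \approx -3658.9$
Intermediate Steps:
$g{\left(x \right)} = 200 x$ ($g{\left(x \right)} = 2 \cdot 50 \left(x + x\right) = 2 \cdot 50 \cdot 2 x = 2 \cdot 100 x = 200 x$)
$T = \frac{700}{6939}$ ($T = \frac{2159 - 1459}{\left(-1\right) 2261 + 200 \cdot 46} = \frac{700}{-2261 + 9200} = \frac{700}{6939} \approx 0.10088$)
$Z + T = -3659 + \frac{700}{6939} = - \frac{25389101}{6939}$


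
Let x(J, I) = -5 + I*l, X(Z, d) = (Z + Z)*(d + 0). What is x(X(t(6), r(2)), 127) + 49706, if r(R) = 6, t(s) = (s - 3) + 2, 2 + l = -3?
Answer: 49066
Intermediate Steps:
l = -5 (l = -2 - 3 = -5)
t(s) = -1 + s (t(s) = (-3 + s) + 2 = -1 + s)
X(Z, d) = 2*Z*d (X(Z, d) = (2*Z)*d = 2*Z*d)
x(J, I) = -5 - 5*I (x(J, I) = -5 + I*(-5) = -5 - 5*I)
x(X(t(6), r(2)), 127) + 49706 = (-5 - 5*127) + 49706 = (-5 - 635) + 49706 = -640 + 49706 = 49066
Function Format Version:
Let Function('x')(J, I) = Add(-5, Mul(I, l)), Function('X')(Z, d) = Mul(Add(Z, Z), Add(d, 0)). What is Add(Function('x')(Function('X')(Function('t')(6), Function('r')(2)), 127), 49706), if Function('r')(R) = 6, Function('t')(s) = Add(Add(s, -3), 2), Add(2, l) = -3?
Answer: 49066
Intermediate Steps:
l = -5 (l = Add(-2, -3) = -5)
Function('t')(s) = Add(-1, s) (Function('t')(s) = Add(Add(-3, s), 2) = Add(-1, s))
Function('X')(Z, d) = Mul(2, Z, d) (Function('X')(Z, d) = Mul(Mul(2, Z), d) = Mul(2, Z, d))
Function('x')(J, I) = Add(-5, Mul(-5, I)) (Function('x')(J, I) = Add(-5, Mul(I, -5)) = Add(-5, Mul(-5, I)))
Add(Function('x')(Function('X')(Function('t')(6), Function('r')(2)), 127), 49706) = Add(Add(-5, Mul(-5, 127)), 49706) = Add(Add(-5, -635), 49706) = Add(-640, 49706) = 49066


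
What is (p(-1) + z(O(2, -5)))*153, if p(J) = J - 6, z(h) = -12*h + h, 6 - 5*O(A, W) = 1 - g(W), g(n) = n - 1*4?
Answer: 1377/5 ≈ 275.40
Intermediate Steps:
g(n) = -4 + n (g(n) = n - 4 = -4 + n)
O(A, W) = 1/5 + W/5 (O(A, W) = 6/5 - (1 - (-4 + W))/5 = 6/5 - (1 + (4 - W))/5 = 6/5 - (5 - W)/5 = 6/5 + (-1 + W/5) = 1/5 + W/5)
z(h) = -11*h
p(J) = -6 + J
(p(-1) + z(O(2, -5)))*153 = ((-6 - 1) - 11*(1/5 + (1/5)*(-5)))*153 = (-7 - 11*(1/5 - 1))*153 = (-7 - 11*(-4/5))*153 = (-7 + 44/5)*153 = (9/5)*153 = 1377/5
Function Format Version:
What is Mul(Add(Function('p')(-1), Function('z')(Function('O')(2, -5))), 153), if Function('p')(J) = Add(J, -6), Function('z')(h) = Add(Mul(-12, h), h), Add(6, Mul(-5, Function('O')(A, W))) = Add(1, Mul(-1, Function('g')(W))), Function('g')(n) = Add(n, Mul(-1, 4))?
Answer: Rational(1377, 5) ≈ 275.40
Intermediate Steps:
Function('g')(n) = Add(-4, n) (Function('g')(n) = Add(n, -4) = Add(-4, n))
Function('O')(A, W) = Add(Rational(1, 5), Mul(Rational(1, 5), W)) (Function('O')(A, W) = Add(Rational(6, 5), Mul(Rational(-1, 5), Add(1, Mul(-1, Add(-4, W))))) = Add(Rational(6, 5), Mul(Rational(-1, 5), Add(1, Add(4, Mul(-1, W))))) = Add(Rational(6, 5), Mul(Rational(-1, 5), Add(5, Mul(-1, W)))) = Add(Rational(6, 5), Add(-1, Mul(Rational(1, 5), W))) = Add(Rational(1, 5), Mul(Rational(1, 5), W)))
Function('z')(h) = Mul(-11, h)
Function('p')(J) = Add(-6, J)
Mul(Add(Function('p')(-1), Function('z')(Function('O')(2, -5))), 153) = Mul(Add(Add(-6, -1), Mul(-11, Add(Rational(1, 5), Mul(Rational(1, 5), -5)))), 153) = Mul(Add(-7, Mul(-11, Add(Rational(1, 5), -1))), 153) = Mul(Add(-7, Mul(-11, Rational(-4, 5))), 153) = Mul(Add(-7, Rational(44, 5)), 153) = Mul(Rational(9, 5), 153) = Rational(1377, 5)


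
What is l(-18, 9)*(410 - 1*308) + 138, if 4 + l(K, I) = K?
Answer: -2106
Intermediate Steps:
l(K, I) = -4 + K
l(-18, 9)*(410 - 1*308) + 138 = (-4 - 18)*(410 - 1*308) + 138 = -22*(410 - 308) + 138 = -22*102 + 138 = -2244 + 138 = -2106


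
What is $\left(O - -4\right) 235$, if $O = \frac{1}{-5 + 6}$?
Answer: $1175$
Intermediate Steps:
$O = 1$ ($O = 1^{-1} = 1$)
$\left(O - -4\right) 235 = \left(1 - -4\right) 235 = \left(1 + 4\right) 235 = 5 \cdot 235 = 1175$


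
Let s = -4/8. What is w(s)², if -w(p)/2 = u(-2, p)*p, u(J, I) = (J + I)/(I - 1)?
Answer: 25/9 ≈ 2.7778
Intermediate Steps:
u(J, I) = (I + J)/(-1 + I)
s = -½ (s = -4*⅛ = -½ ≈ -0.50000)
w(p) = -2*p*(-2 + p)/(-1 + p) (w(p) = -2*(p - 2)/(-1 + p)*p = -2*(-2 + p)/(-1 + p)*p = -2*p*(-2 + p)/(-1 + p))
w(s)² = (2*(-½)*(2 - 1*(-½))/(-1 - ½))² = (2*(-½)*(2 + ½)/(-3/2))² = (2*(-½)*(-⅔)*(5/2))² = (5/3)² = 25/9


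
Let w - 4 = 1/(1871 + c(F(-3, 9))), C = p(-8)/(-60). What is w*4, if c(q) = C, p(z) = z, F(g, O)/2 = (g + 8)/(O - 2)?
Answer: 449132/28067 ≈ 16.002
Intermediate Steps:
F(g, O) = 2*(8 + g)/(-2 + O) (F(g, O) = 2*((g + 8)/(O - 2)) = 2*((8 + g)/(-2 + O)) = 2*(8 + g)/(-2 + O))
C = 2/15 (C = -8/(-60) = -8*(-1/60) = 2/15 ≈ 0.13333)
c(q) = 2/15
w = 112283/28067 (w = 4 + 1/(1871 + 2/15) = 4 + 1/(28067/15) = 4 + 15/28067 = 112283/28067 ≈ 4.0005)
w*4 = (112283/28067)*4 = 449132/28067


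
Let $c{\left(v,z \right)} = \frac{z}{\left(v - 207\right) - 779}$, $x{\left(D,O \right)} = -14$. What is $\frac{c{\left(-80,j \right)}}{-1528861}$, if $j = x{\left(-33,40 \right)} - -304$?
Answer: $\frac{145}{814882913} \approx 1.7794 \cdot 10^{-7}$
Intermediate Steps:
$j = 290$ ($j = -14 - -304 = -14 + 304 = 290$)
$c{\left(v,z \right)} = \frac{z}{-986 + v}$ ($c{\left(v,z \right)} = \frac{z}{\left(-207 + v\right) - 779} = \frac{z}{-986 + v}$)
$\frac{c{\left(-80,j \right)}}{-1528861} = \frac{290 \frac{1}{-986 - 80}}{-1528861} = \frac{290}{-1066} \left(- \frac{1}{1528861}\right) = 290 \left(- \frac{1}{1066}\right) \left(- \frac{1}{1528861}\right) = \left(- \frac{145}{533}\right) \left(- \frac{1}{1528861}\right) = \frac{145}{814882913}$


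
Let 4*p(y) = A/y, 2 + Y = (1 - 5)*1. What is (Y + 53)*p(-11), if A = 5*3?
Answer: -705/44 ≈ -16.023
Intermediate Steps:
A = 15
Y = -6 (Y = -2 + (1 - 5)*1 = -2 - 4*1 = -2 - 4 = -6)
p(y) = 15/(4*y) (p(y) = (15/y)/4 = 15/(4*y))
(Y + 53)*p(-11) = (-6 + 53)*((15/4)/(-11)) = 47*((15/4)*(-1/11)) = 47*(-15/44) = -705/44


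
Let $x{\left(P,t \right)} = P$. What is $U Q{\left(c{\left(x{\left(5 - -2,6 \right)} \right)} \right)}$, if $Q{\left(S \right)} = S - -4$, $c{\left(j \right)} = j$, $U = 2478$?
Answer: $27258$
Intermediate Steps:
$Q{\left(S \right)} = 4 + S$ ($Q{\left(S \right)} = S + 4 = 4 + S$)
$U Q{\left(c{\left(x{\left(5 - -2,6 \right)} \right)} \right)} = 2478 \left(4 + \left(5 - -2\right)\right) = 2478 \left(4 + \left(5 + 2\right)\right) = 2478 \left(4 + 7\right) = 2478 \cdot 11 = 27258$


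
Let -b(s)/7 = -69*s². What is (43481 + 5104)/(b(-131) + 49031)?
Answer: 48585/8337794 ≈ 0.0058271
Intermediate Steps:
b(s) = 483*s² (b(s) = -(-483)*s² = 483*s²)
(43481 + 5104)/(b(-131) + 49031) = (43481 + 5104)/(483*(-131)² + 49031) = 48585/(483*17161 + 49031) = 48585/(8288763 + 49031) = 48585/8337794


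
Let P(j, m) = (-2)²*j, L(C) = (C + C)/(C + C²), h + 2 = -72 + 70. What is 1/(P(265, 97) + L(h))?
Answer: 3/3178 ≈ 0.00094399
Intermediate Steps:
h = -4 (h = -2 + (-72 + 70) = -2 - 2 = -4)
L(C) = 2*C/(C + C²) (L(C) = (2*C)/(C + C²) = 2*C/(C + C²))
P(j, m) = 4*j
1/(P(265, 97) + L(h)) = 1/(4*265 + 2/(1 - 4)) = 1/(1060 + 2/(-3)) = 1/(1060 + 2*(-⅓)) = 1/(1060 - ⅔) = 1/(3178/3) = 3/3178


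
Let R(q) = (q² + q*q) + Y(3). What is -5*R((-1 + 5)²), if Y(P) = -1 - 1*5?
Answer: -2530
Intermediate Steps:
Y(P) = -6 (Y(P) = -1 - 5 = -6)
R(q) = -6 + 2*q² (R(q) = (q² + q*q) - 6 = (q² + q²) - 6 = 2*q² - 6 = -6 + 2*q²)
-5*R((-1 + 5)²) = -5*(-6 + 2*((-1 + 5)²)²) = -5*(-6 + 2*(4²)²) = -5*(-6 + 2*16²) = -5*(-6 + 2*256) = -5*(-6 + 512) = -5*506 = -2530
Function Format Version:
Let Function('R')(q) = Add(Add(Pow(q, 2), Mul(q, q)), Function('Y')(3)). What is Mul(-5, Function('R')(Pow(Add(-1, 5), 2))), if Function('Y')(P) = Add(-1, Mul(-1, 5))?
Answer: -2530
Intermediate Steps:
Function('Y')(P) = -6 (Function('Y')(P) = Add(-1, -5) = -6)
Function('R')(q) = Add(-6, Mul(2, Pow(q, 2))) (Function('R')(q) = Add(Add(Pow(q, 2), Mul(q, q)), -6) = Add(Add(Pow(q, 2), Pow(q, 2)), -6) = Add(Mul(2, Pow(q, 2)), -6) = Add(-6, Mul(2, Pow(q, 2))))
Mul(-5, Function('R')(Pow(Add(-1, 5), 2))) = Mul(-5, Add(-6, Mul(2, Pow(Pow(Add(-1, 5), 2), 2)))) = Mul(-5, Add(-6, Mul(2, Pow(Pow(4, 2), 2)))) = Mul(-5, Add(-6, Mul(2, Pow(16, 2)))) = Mul(-5, Add(-6, Mul(2, 256))) = Mul(-5, Add(-6, 512)) = Mul(-5, 506) = -2530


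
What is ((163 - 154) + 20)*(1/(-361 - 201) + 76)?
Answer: 1238619/562 ≈ 2203.9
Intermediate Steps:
((163 - 154) + 20)*(1/(-361 - 201) + 76) = (9 + 20)*(1/(-562) + 76) = 29*(-1/562 + 76) = 29*(42711/562) = 1238619/562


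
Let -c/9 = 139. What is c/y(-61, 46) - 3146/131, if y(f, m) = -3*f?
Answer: -246533/7991 ≈ -30.851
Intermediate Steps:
c = -1251 (c = -9*139 = -1251)
c/y(-61, 46) - 3146/131 = -1251/((-3*(-61))) - 3146/131 = -1251/183 - 3146*1/131 = -1251*1/183 - 3146/131 = -417/61 - 3146/131 = -246533/7991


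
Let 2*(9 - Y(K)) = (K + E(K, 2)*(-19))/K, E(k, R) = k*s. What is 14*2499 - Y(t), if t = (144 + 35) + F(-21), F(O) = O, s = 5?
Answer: 34930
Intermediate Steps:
E(k, R) = 5*k (E(k, R) = k*5 = 5*k)
t = 158 (t = (144 + 35) - 21 = 179 - 21 = 158)
Y(K) = 56 (Y(K) = 9 - (K + (5*K)*(-19))/(2*K) = 9 - (K - 95*K)/(2*K) = 9 - (-94*K)/(2*K) = 9 - ½*(-94) = 9 + 47 = 56)
14*2499 - Y(t) = 14*2499 - 1*56 = 34986 - 56 = 34930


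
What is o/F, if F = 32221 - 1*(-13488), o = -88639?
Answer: -88639/45709 ≈ -1.9392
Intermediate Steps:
F = 45709 (F = 32221 + 13488 = 45709)
o/F = -88639/45709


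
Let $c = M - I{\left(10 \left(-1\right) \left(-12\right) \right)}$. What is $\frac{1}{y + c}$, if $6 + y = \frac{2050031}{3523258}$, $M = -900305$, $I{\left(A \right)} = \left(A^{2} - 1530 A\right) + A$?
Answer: $- \frac{3523258}{2576313420567} \approx -1.3676 \cdot 10^{-6}$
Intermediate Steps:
$I{\left(A \right)} = A^{2} - 1529 A$
$c = -731225$ ($c = -900305 - 10 \left(-1\right) \left(-12\right) \left(-1529 + 10 \left(-1\right) \left(-12\right)\right) = -900305 - \left(-10\right) \left(-12\right) \left(-1529 - -120\right) = -900305 - 120 \left(-1529 + 120\right) = -900305 - 120 \left(-1409\right) = -900305 - -169080 = -900305 + 169080 = -731225$)
$y = - \frac{19089517}{3523258}$ ($y = -6 + \frac{2050031}{3523258} = - \frac{19089517}{3523258} \approx -5.4181$)
$\frac{1}{y + c} = \frac{1}{- \frac{19089517}{3523258} - 731225} = \frac{1}{- \frac{2576313420567}{3523258}} = - \frac{3523258}{2576313420567}$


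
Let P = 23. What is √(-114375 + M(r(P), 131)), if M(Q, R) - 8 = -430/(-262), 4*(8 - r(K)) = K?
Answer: I*√1962623922/131 ≈ 338.18*I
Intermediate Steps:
r(K) = 8 - K/4
M(Q, R) = 1263/131 (M(Q, R) = 8 - 430/(-262) = 8 - 430*(-1/262) = 8 + 215/131 = 1263/131)
√(-114375 + M(r(P), 131)) = √(-114375 + 1263/131) = √(-14981862/131) = I*√1962623922/131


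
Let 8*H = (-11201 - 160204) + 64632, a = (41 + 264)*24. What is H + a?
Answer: -48213/8 ≈ -6026.6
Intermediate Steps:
a = 7320 (a = 305*24 = 7320)
H = -106773/8 (H = ((-11201 - 160204) + 64632)/8 = (-171405 + 64632)/8 = (1/8)*(-106773) = -106773/8 ≈ -13347.)
H + a = -106773/8 + 7320 = -48213/8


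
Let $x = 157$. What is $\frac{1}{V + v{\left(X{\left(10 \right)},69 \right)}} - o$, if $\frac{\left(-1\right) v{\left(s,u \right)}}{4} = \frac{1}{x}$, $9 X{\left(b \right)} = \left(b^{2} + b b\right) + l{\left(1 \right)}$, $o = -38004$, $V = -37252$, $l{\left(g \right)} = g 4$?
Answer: $\frac{222268978115}{5848568} \approx 38004.0$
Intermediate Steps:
$l{\left(g \right)} = 4 g$
$X{\left(b \right)} = \frac{4}{9} + \frac{2 b^{2}}{9}$ ($X{\left(b \right)} = \frac{\left(b^{2} + b b\right) + 4 \cdot 1}{9} = \frac{\left(b^{2} + b^{2}\right) + 4}{9} = \frac{2 b^{2} + 4}{9} = \frac{4 + 2 b^{2}}{9} = \frac{4}{9} + \frac{2 b^{2}}{9}$)
$v{\left(s,u \right)} = - \frac{4}{157}$
$\frac{1}{V + v{\left(X{\left(10 \right)},69 \right)}} - o = \frac{1}{-37252 - \frac{4}{157}} - -38004 = \frac{1}{- \frac{5848568}{157}} + 38004 = - \frac{157}{5848568} + 38004 = \frac{222268978115}{5848568}$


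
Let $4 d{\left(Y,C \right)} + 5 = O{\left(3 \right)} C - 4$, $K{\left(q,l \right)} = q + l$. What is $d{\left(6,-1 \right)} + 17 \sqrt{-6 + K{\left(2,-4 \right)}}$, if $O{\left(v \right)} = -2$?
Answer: $- \frac{7}{4} + 34 i \sqrt{2} \approx -1.75 + 48.083 i$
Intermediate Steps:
$K{\left(q,l \right)} = l + q$
$d{\left(Y,C \right)} = - \frac{9}{4} - \frac{C}{2}$ ($d{\left(Y,C \right)} = - \frac{5}{4} + \frac{- 2 C - 4}{4} = - \frac{5}{4} + \frac{-4 - 2 C}{4} = - \frac{5}{4} - \left(1 + \frac{C}{2}\right) = - \frac{9}{4} - \frac{C}{2}$)
$d{\left(6,-1 \right)} + 17 \sqrt{-6 + K{\left(2,-4 \right)}} = \left(- \frac{9}{4} - - \frac{1}{2}\right) + 17 \sqrt{-6 + \left(-4 + 2\right)} = \left(- \frac{9}{4} + \frac{1}{2}\right) + 17 \sqrt{-6 - 2} = - \frac{7}{4} + 17 \sqrt{-8} = - \frac{7}{4} + 17 \cdot 2 i \sqrt{2} = - \frac{7}{4} + 34 i \sqrt{2}$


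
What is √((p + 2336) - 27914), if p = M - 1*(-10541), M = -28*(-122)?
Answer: I*√11621 ≈ 107.8*I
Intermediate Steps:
M = 3416
p = 13957 (p = 3416 - 1*(-10541) = 3416 + 10541 = 13957)
√((p + 2336) - 27914) = √((13957 + 2336) - 27914) = √(16293 - 27914) = √(-11621) = I*√11621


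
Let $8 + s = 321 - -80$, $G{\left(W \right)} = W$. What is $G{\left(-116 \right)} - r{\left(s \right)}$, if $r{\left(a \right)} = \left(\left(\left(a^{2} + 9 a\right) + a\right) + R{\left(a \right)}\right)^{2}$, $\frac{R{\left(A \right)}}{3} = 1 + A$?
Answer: $-25459712837$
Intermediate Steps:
$R{\left(A \right)} = 3 + 3 A$ ($R{\left(A \right)} = 3 \left(1 + A\right) = 3 + 3 A$)
$s = 393$ ($s = -8 + \left(321 - -80\right) = -8 + \left(321 + 80\right) = -8 + 401 = 393$)
$r{\left(a \right)} = \left(3 + a^{2} + 13 a\right)^{2}$ ($r{\left(a \right)} = \left(\left(\left(a^{2} + 9 a\right) + a\right) + \left(3 + 3 a\right)\right)^{2} = \left(\left(a^{2} + 10 a\right) + \left(3 + 3 a\right)\right)^{2} = \left(3 + a^{2} + 13 a\right)^{2}$)
$G{\left(-116 \right)} - r{\left(s \right)} = -116 - \left(3 + 393^{2} + 13 \cdot 393\right)^{2} = -116 - \left(3 + 154449 + 5109\right)^{2} = -116 - 159561^{2} = -116 - 25459712721 = -25459712837$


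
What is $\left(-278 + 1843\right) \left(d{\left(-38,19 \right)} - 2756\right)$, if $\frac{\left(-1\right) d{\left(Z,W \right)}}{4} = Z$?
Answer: $-4075260$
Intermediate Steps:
$d{\left(Z,W \right)} = - 4 Z$
$\left(-278 + 1843\right) \left(d{\left(-38,19 \right)} - 2756\right) = \left(-278 + 1843\right) \left(\left(-4\right) \left(-38\right) - 2756\right) = 1565 \left(152 - 2756\right) = 1565 \left(-2604\right) = -4075260$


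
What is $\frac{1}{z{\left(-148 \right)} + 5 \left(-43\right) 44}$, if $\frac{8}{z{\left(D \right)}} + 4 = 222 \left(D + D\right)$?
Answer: $- \frac{16429}{155418342} \approx -0.00010571$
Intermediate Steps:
$z{\left(D \right)} = \frac{8}{-4 + 444 D}$ ($z{\left(D \right)} = \frac{8}{-4 + 222 \left(D + D\right)} = \frac{8}{-4 + 222 \cdot 2 D} = \frac{8}{-4 + 444 D}$)
$\frac{1}{z{\left(-148 \right)} + 5 \left(-43\right) 44} = \frac{1}{\frac{2}{-1 + 111 \left(-148\right)} + 5 \left(-43\right) 44} = \frac{1}{\frac{2}{-1 - 16428} - 9460} = \frac{1}{\frac{2}{-16429} - 9460} = \frac{1}{2 \left(- \frac{1}{16429}\right) - 9460} = \frac{1}{- \frac{2}{16429} - 9460} = \frac{1}{- \frac{155418342}{16429}} = - \frac{16429}{155418342}$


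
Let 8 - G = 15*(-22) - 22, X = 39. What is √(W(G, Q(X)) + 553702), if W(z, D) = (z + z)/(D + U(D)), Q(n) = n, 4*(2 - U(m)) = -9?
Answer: √16572245398/173 ≈ 744.12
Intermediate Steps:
U(m) = 17/4 (U(m) = 2 - ¼*(-9) = 2 + 9/4 = 17/4)
G = 360 (G = 8 - (15*(-22) - 22) = 8 - (-330 - 22) = 8 - 1*(-352) = 8 + 352 = 360)
W(z, D) = 2*z/(17/4 + D) (W(z, D) = (z + z)/(D + 17/4) = (2*z)/(17/4 + D) = 2*z/(17/4 + D))
√(W(G, Q(X)) + 553702) = √(8*360/(17 + 4*39) + 553702) = √(8*360/(17 + 156) + 553702) = √(8*360/173 + 553702) = √(8*360*(1/173) + 553702) = √(2880/173 + 553702) = √(95793326/173) = √16572245398/173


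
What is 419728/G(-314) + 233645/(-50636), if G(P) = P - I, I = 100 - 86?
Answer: -2666247821/2076076 ≈ -1284.3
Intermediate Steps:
I = 14
G(P) = -14 + P (G(P) = P - 1*14 = P - 14 = -14 + P)
419728/G(-314) + 233645/(-50636) = 419728/(-14 - 314) + 233645/(-50636) = 419728/(-328) + 233645*(-1/50636) = 419728*(-1/328) - 233645/50636 = -52466/41 - 233645/50636 = -2666247821/2076076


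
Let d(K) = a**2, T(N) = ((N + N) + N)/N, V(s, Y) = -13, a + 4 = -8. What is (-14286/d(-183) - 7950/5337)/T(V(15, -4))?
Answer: -159237/4744 ≈ -33.566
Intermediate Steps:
a = -12 (a = -4 - 8 = -12)
T(N) = 3 (T(N) = (2*N + N)/N = (3*N)/N = 3)
d(K) = 144 (d(K) = (-12)**2 = 144)
(-14286/d(-183) - 7950/5337)/T(V(15, -4)) = (-14286/144 - 7950/5337)/3 = (-14286*1/144 - 7950*1/5337)*(1/3) = (-2381/24 - 2650/1779)*(1/3) = -477711/4744*1/3 = -159237/4744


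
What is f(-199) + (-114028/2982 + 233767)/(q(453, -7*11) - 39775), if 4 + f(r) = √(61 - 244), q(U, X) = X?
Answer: -586166911/59419332 + I*√183 ≈ -9.8649 + 13.528*I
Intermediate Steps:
f(r) = -4 + I*√183 (f(r) = -4 + √(61 - 244) = -4 + √(-183) = -4 + I*√183)
f(-199) + (-114028/2982 + 233767)/(q(453, -7*11) - 39775) = (-4 + I*√183) + (-114028/2982 + 233767)/(-7*11 - 39775) = (-4 + I*√183) + (-114028*1/2982 + 233767)/(-77 - 39775) = (-4 + I*√183) + (-57014/1491 + 233767)/(-39852) = (-4 + I*√183) + (348489583/1491)*(-1/39852) = (-4 + I*√183) - 348489583/59419332 = -586166911/59419332 + I*√183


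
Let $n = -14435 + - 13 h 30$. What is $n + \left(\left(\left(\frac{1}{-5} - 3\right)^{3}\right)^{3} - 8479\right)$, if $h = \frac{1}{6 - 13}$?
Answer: $- \frac{793551962152}{13671875} \approx -58043.0$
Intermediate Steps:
$h = - \frac{1}{7}$ ($h = \frac{1}{-7} = - \frac{1}{7} \approx -0.14286$)
$n = - \frac{100655}{7}$ ($n = -14435 + \left(-13\right) \left(- \frac{1}{7}\right) 30 = -14435 + \frac{13}{7} \cdot 30 = -14435 + \frac{390}{7} = - \frac{100655}{7} \approx -14379.0$)
$n + \left(\left(\left(\frac{1}{-5} - 3\right)^{3}\right)^{3} - 8479\right) = - \frac{100655}{7} + \left(\left(\left(\frac{1}{-5} - 3\right)^{3}\right)^{3} - 8479\right) = - \frac{100655}{7} + \left(\left(\left(- \frac{1}{5} - 3\right)^{3}\right)^{3} - 8479\right) = - \frac{100655}{7} + \left(\left(\left(- \frac{16}{5}\right)^{3}\right)^{3} - 8479\right) = - \frac{100655}{7} + \left(\left(- \frac{4096}{125}\right)^{3} - 8479\right) = - \frac{100655}{7} - \frac{85280023611}{1953125} = - \frac{793551962152}{13671875}$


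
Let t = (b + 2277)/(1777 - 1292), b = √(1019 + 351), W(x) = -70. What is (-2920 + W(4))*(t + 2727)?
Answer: -792273456/97 - 598*√1370/97 ≈ -8.1680e+6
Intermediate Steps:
b = √1370 ≈ 37.013
t = 2277/485 + √1370/485 (t = (√1370 + 2277)/(1777 - 1292) = (2277 + √1370)/485 = (2277 + √1370)*(1/485) = 2277/485 + √1370/485 ≈ 4.7712)
(-2920 + W(4))*(t + 2727) = (-2920 - 70)*((2277/485 + √1370/485) + 2727) = -2990*(1324872/485 + √1370/485) = -792273456/97 - 598*√1370/97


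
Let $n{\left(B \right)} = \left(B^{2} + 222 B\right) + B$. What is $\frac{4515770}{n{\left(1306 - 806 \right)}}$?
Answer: $\frac{451577}{36150} \approx 12.492$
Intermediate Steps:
$n{\left(B \right)} = B^{2} + 223 B$
$\frac{4515770}{n{\left(1306 - 806 \right)}} = \frac{4515770}{\left(1306 - 806\right) \left(223 + \left(1306 - 806\right)\right)} = \frac{4515770}{500 \left(223 + 500\right)} = \frac{4515770}{500 \cdot 723} = \frac{4515770}{361500} = 4515770 \cdot \frac{1}{361500} = \frac{451577}{36150}$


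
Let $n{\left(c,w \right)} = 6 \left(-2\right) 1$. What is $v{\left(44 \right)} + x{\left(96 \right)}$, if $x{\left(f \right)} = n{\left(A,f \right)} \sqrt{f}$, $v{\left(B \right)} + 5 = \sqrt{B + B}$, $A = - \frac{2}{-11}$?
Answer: $-5 - 48 \sqrt{6} + 2 \sqrt{22} \approx -113.19$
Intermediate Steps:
$A = \frac{2}{11}$ ($A = \left(-2\right) \left(- \frac{1}{11}\right) = \frac{2}{11} \approx 0.18182$)
$n{\left(c,w \right)} = -12$ ($n{\left(c,w \right)} = \left(-12\right) 1 = -12$)
$v{\left(B \right)} = -5 + \sqrt{2} \sqrt{B}$ ($v{\left(B \right)} = -5 + \sqrt{B + B} = -5 + \sqrt{2 B} = -5 + \sqrt{2} \sqrt{B}$)
$x{\left(f \right)} = - 12 \sqrt{f}$
$v{\left(44 \right)} + x{\left(96 \right)} = \left(-5 + \sqrt{2} \sqrt{44}\right) - 12 \sqrt{96} = \left(-5 + \sqrt{2} \cdot 2 \sqrt{11}\right) - 12 \cdot 4 \sqrt{6} = \left(-5 + 2 \sqrt{22}\right) - 48 \sqrt{6} = -5 - 48 \sqrt{6} + 2 \sqrt{22}$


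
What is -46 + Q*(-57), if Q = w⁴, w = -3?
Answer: -4663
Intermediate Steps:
Q = 81 (Q = (-3)⁴ = 81)
-46 + Q*(-57) = -46 + 81*(-57) = -46 - 4617 = -4663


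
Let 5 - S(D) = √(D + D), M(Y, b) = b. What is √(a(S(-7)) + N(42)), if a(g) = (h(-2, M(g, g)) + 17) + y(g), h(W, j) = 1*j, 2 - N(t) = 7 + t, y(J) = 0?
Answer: √(-25 - I*√14) ≈ 0.37313 - 5.0139*I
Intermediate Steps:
N(t) = -5 - t (N(t) = 2 - (7 + t) = 2 + (-7 - t) = -5 - t)
S(D) = 5 - √2*√D (S(D) = 5 - √(D + D) = 5 - √(2*D) = 5 - √2*√D)
h(W, j) = j
a(g) = 17 + g (a(g) = (g + 17) + 0 = (17 + g) + 0 = 17 + g)
√(a(S(-7)) + N(42)) = √((17 + (5 - √2*√(-7))) + (-5 - 1*42)) = √((17 + (5 - √2*I*√7)) + (-5 - 42)) = √((17 + (5 - I*√14)) - 47) = √((22 - I*√14) - 47) = √(-25 - I*√14)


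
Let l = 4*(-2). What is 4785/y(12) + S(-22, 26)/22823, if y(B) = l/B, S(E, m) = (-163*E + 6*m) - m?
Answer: -327616733/45646 ≈ -7177.3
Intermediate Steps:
l = -8
S(E, m) = -163*E + 5*m
y(B) = -8/B
4785/y(12) + S(-22, 26)/22823 = 4785/((-8/12)) + (-163*(-22) + 5*26)/22823 = 4785/((-8*1/12)) + (3586 + 130)*(1/22823) = 4785/(-⅔) + 3716*(1/22823) = 4785*(-3/2) + 3716/22823 = -14355/2 + 3716/22823 = -327616733/45646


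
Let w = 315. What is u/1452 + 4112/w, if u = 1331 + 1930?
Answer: 2332613/152460 ≈ 15.300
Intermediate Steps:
u = 3261
u/1452 + 4112/w = 3261/1452 + 4112/315 = 3261*(1/1452) + 4112*(1/315) = 1087/484 + 4112/315 = 2332613/152460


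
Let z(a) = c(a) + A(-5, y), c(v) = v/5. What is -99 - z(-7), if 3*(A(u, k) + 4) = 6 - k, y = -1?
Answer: -1439/15 ≈ -95.933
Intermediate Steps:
A(u, k) = -2 - k/3 (A(u, k) = -4 + (6 - k)/3 = -4 + (2 - k/3) = -2 - k/3)
c(v) = v/5 (c(v) = v*(⅕) = v/5)
z(a) = -5/3 + a/5 (z(a) = a/5 + (-2 - ⅓*(-1)) = a/5 + (-2 + ⅓) = a/5 - 5/3 = -5/3 + a/5)
-99 - z(-7) = -99 - (-5/3 + (⅕)*(-7)) = -99 - (-5/3 - 7/5) = -99 - 1*(-46/15) = -99 + 46/15 = -1439/15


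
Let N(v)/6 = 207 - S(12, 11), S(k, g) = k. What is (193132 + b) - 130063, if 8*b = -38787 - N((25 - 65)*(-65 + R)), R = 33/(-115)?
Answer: 464595/8 ≈ 58074.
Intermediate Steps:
R = -33/115 (R = 33*(-1/115) = -33/115 ≈ -0.28696)
N(v) = 1170 (N(v) = 6*(207 - 1*12) = 6*(207 - 12) = 6*195 = 1170)
b = -39957/8 (b = (-38787 - 1*1170)/8 = (-38787 - 1170)/8 = (⅛)*(-39957) = -39957/8 ≈ -4994.6)
(193132 + b) - 130063 = (193132 - 39957/8) - 130063 = 1505099/8 - 130063 = 464595/8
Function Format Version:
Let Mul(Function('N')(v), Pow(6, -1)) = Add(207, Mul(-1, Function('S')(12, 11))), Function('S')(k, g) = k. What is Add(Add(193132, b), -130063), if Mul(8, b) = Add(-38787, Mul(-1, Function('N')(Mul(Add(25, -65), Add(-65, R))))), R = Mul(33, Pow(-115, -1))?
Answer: Rational(464595, 8) ≈ 58074.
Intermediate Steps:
R = Rational(-33, 115) (R = Mul(33, Rational(-1, 115)) = Rational(-33, 115) ≈ -0.28696)
Function('N')(v) = 1170 (Function('N')(v) = Mul(6, Add(207, Mul(-1, 12))) = Mul(6, Add(207, -12)) = Mul(6, 195) = 1170)
b = Rational(-39957, 8) (b = Mul(Rational(1, 8), Add(-38787, Mul(-1, 1170))) = Mul(Rational(1, 8), Add(-38787, -1170)) = Mul(Rational(1, 8), -39957) = Rational(-39957, 8) ≈ -4994.6)
Add(Add(193132, b), -130063) = Add(Add(193132, Rational(-39957, 8)), -130063) = Add(Rational(1505099, 8), -130063) = Rational(464595, 8)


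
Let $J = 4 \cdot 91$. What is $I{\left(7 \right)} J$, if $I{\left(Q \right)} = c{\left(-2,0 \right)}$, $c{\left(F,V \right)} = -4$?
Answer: $-1456$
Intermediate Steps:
$J = 364$
$I{\left(Q \right)} = -4$
$I{\left(7 \right)} J = \left(-4\right) 364 = -1456$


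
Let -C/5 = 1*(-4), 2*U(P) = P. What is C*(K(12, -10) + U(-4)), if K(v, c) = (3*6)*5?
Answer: 1760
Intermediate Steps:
U(P) = P/2
C = 20 (C = -5*(-4) = 20)
K(v, c) = 90 (K(v, c) = 18*5 = 90)
C*(K(12, -10) + U(-4)) = 20*(90 + (½)*(-4)) = 20*(90 - 2) = 20*88 = 1760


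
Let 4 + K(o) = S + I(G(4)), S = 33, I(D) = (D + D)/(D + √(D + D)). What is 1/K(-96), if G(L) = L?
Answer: 33/1081 + 2*√2/1081 ≈ 0.033144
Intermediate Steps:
I(D) = 2*D/(D + √2*√D) (I(D) = (2*D)/(D + √(2*D)) = (2*D)/(D + √2*√D) = 2*D/(D + √2*√D))
K(o) = 29 + 8/(4 + 2*√2) (K(o) = -4 + (33 + 2*4/(4 + √2*√4)) = -4 + (33 + 2*4/(4 + √2*2)) = -4 + (33 + 2*4/(4 + 2*√2)) = -4 + (33 + 8/(4 + 2*√2)) = 29 + 8/(4 + 2*√2))
1/K(-96) = 1/(33 - 2*√2)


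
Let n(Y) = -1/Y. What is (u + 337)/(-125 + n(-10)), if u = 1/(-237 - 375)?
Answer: -1031215/382194 ≈ -2.6981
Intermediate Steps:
u = -1/612 (u = 1/(-612) = -1/612 ≈ -0.0016340)
(u + 337)/(-125 + n(-10)) = (-1/612 + 337)/(-125 - 1/(-10)) = 206243/(612*(-125 - 1*(-⅒))) = 206243/(612*(-125 + ⅒)) = 206243/(612*(-1249/10)) = (206243/612)*(-10/1249) = -1031215/382194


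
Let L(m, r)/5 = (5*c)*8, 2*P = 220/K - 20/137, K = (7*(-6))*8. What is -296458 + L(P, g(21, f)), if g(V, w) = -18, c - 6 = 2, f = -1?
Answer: -294858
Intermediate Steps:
c = 8 (c = 6 + 2 = 8)
K = -336 (K = -42*8 = -336)
P = -9215/23016 (P = (220/(-336) - 20/137)/2 = (220*(-1/336) - 20*1/137)/2 = (-55/84 - 20/137)/2 = (½)*(-9215/11508) = -9215/23016 ≈ -0.40037)
L(m, r) = 1600 (L(m, r) = 5*((5*8)*8) = 5*(40*8) = 5*320 = 1600)
-296458 + L(P, g(21, f)) = -296458 + 1600 = -294858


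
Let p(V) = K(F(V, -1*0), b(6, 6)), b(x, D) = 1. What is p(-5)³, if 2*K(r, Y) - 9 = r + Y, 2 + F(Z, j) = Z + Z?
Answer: -1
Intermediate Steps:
F(Z, j) = -2 + 2*Z (F(Z, j) = -2 + (Z + Z) = -2 + 2*Z)
K(r, Y) = 9/2 + Y/2 + r/2 (K(r, Y) = 9/2 + (r + Y)/2 = 9/2 + (Y + r)/2 = 9/2 + (Y/2 + r/2) = 9/2 + Y/2 + r/2)
p(V) = 4 + V (p(V) = 9/2 + (½)*1 + (-2 + 2*V)/2 = 9/2 + ½ + (-1 + V) = 4 + V)
p(-5)³ = (4 - 5)³ = (-1)³ = -1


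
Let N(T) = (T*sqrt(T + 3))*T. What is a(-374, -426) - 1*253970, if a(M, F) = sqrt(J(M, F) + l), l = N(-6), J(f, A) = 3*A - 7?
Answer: -253970 + sqrt(-1285 + 36*I*sqrt(3)) ≈ -2.5397e+5 + 35.857*I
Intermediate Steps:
N(T) = T**2*sqrt(3 + T) (N(T) = (T*sqrt(3 + T))*T = T**2*sqrt(3 + T))
J(f, A) = -7 + 3*A
l = 36*I*sqrt(3) (l = (-6)**2*sqrt(3 - 6) = 36*sqrt(-3) = 36*(I*sqrt(3)) = 36*I*sqrt(3) ≈ 62.354*I)
a(M, F) = sqrt(-7 + 3*F + 36*I*sqrt(3)) (a(M, F) = sqrt((-7 + 3*F) + 36*I*sqrt(3)) = sqrt(-7 + 3*F + 36*I*sqrt(3)))
a(-374, -426) - 1*253970 = sqrt(-7 + 3*(-426) + 36*I*sqrt(3)) - 1*253970 = sqrt(-7 - 1278 + 36*I*sqrt(3)) - 253970 = sqrt(-1285 + 36*I*sqrt(3)) - 253970 = -253970 + sqrt(-1285 + 36*I*sqrt(3))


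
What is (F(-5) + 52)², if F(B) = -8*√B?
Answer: 2384 - 832*I*√5 ≈ 2384.0 - 1860.4*I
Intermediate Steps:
(F(-5) + 52)² = (-8*I*√5 + 52)² = (52 - 8*I*√5)²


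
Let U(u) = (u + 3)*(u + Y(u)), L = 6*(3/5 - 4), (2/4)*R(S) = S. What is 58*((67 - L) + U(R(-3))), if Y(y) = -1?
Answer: 31436/5 ≈ 6287.2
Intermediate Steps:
R(S) = 2*S
L = -102/5 (L = 6*(3*(⅕) - 4) = 6*(⅗ - 4) = 6*(-17/5) = -102/5 ≈ -20.400)
U(u) = (-1 + u)*(3 + u) (U(u) = (u + 3)*(u - 1) = (3 + u)*(-1 + u) = (-1 + u)*(3 + u))
58*((67 - L) + U(R(-3))) = 58*((67 - 1*(-102/5)) + (-3 + (2*(-3))² + 2*(2*(-3)))) = 58*((67 + 102/5) + (-3 + (-6)² + 2*(-6))) = 58*(437/5 + (-3 + 36 - 12)) = 58*(437/5 + 21) = 58*(542/5) = 31436/5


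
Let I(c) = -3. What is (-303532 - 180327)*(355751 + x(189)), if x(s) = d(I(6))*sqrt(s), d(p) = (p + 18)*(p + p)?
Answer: -172133323109 + 130641930*sqrt(21) ≈ -1.7153e+11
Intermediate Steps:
d(p) = 2*p*(18 + p) (d(p) = (18 + p)*(2*p) = 2*p*(18 + p))
x(s) = -90*sqrt(s) (x(s) = (2*(-3)*(18 - 3))*sqrt(s) = (2*(-3)*15)*sqrt(s) = -90*sqrt(s))
(-303532 - 180327)*(355751 + x(189)) = (-303532 - 180327)*(355751 - 270*sqrt(21)) = -483859*(355751 - 270*sqrt(21)) = -172133323109 + 130641930*sqrt(21)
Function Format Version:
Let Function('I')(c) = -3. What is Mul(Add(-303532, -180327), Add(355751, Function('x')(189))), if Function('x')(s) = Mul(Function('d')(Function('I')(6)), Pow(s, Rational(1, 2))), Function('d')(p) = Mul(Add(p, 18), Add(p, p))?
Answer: Add(-172133323109, Mul(130641930, Pow(21, Rational(1, 2)))) ≈ -1.7153e+11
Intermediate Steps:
Function('d')(p) = Mul(2, p, Add(18, p)) (Function('d')(p) = Mul(Add(18, p), Mul(2, p)) = Mul(2, p, Add(18, p)))
Function('x')(s) = Mul(-90, Pow(s, Rational(1, 2))) (Function('x')(s) = Mul(Mul(2, -3, Add(18, -3)), Pow(s, Rational(1, 2))) = Mul(Mul(2, -3, 15), Pow(s, Rational(1, 2))) = Mul(-90, Pow(s, Rational(1, 2))))
Mul(Add(-303532, -180327), Add(355751, Function('x')(189))) = Mul(Add(-303532, -180327), Add(355751, Mul(-90, Pow(189, Rational(1, 2))))) = Mul(-483859, Add(355751, Mul(-90, Mul(3, Pow(21, Rational(1, 2)))))) = Mul(-483859, Add(355751, Mul(-270, Pow(21, Rational(1, 2))))) = Add(-172133323109, Mul(130641930, Pow(21, Rational(1, 2))))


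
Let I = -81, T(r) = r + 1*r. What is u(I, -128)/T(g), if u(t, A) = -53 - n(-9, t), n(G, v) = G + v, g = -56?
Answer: -37/112 ≈ -0.33036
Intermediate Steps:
T(r) = 2*r (T(r) = r + r = 2*r)
u(t, A) = -44 - t (u(t, A) = -53 - (-9 + t) = -53 + (9 - t) = -44 - t)
u(I, -128)/T(g) = (-44 - 1*(-81))/((2*(-56))) = (-44 + 81)/(-112) = 37*(-1/112) = -37/112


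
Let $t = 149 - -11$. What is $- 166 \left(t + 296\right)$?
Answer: $-75696$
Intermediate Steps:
$t = 160$ ($t = 149 + 11 = 160$)
$- 166 \left(t + 296\right) = - 166 \left(160 + 296\right) = \left(-166\right) 456 = -75696$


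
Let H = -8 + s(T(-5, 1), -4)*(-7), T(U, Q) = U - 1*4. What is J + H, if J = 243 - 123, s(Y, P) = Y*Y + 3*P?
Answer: -371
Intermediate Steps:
T(U, Q) = -4 + U (T(U, Q) = U - 4 = -4 + U)
s(Y, P) = Y² + 3*P
H = -491 (H = -8 + ((-4 - 5)² + 3*(-4))*(-7) = -8 + ((-9)² - 12)*(-7) = -8 + (81 - 12)*(-7) = -8 + 69*(-7) = -8 - 483 = -491)
J = 120
J + H = 120 - 491 = -371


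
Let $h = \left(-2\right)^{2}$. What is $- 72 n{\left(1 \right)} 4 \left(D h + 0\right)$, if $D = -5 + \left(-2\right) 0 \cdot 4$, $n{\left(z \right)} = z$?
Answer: $5760$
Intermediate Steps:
$h = 4$
$D = -5$ ($D = -5 + 0 \cdot 4 = -5 + 0 = -5$)
$- 72 n{\left(1 \right)} 4 \left(D h + 0\right) = - 72 \cdot 1 \cdot 4 \left(\left(-5\right) 4 + 0\right) = - 72 \cdot 4 \left(-20 + 0\right) = - 72 \cdot 4 \left(-20\right) = \left(-72\right) \left(-80\right) = 5760$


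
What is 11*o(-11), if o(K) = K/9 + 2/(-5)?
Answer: -803/45 ≈ -17.844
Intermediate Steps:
o(K) = -2/5 + K/9 (o(K) = K*(1/9) + 2*(-1/5) = K/9 - 2/5 = -2/5 + K/9)
11*o(-11) = 11*(-2/5 + (1/9)*(-11)) = 11*(-2/5 - 11/9) = 11*(-73/45) = -803/45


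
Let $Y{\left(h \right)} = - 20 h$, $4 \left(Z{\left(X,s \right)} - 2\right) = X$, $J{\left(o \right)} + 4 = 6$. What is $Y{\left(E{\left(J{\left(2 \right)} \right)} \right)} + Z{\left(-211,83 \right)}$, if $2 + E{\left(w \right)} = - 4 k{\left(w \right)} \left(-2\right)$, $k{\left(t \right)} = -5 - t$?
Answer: $\frac{4437}{4} \approx 1109.3$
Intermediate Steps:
$J{\left(o \right)} = 2$ ($J{\left(o \right)} = -4 + 6 = 2$)
$E{\left(w \right)} = -42 - 8 w$ ($E{\left(w \right)} = -2 + - 4 \left(-5 - w\right) \left(-2\right) = -2 + \left(20 + 4 w\right) \left(-2\right) = -2 - \left(40 + 8 w\right) = -42 - 8 w$)
$Z{\left(X,s \right)} = 2 + \frac{X}{4}$
$Y{\left(E{\left(J{\left(2 \right)} \right)} \right)} + Z{\left(-211,83 \right)} = - 20 \left(-42 - 16\right) + \left(2 + \frac{1}{4} \left(-211\right)\right) = - 20 \left(-42 - 16\right) + \left(2 - \frac{211}{4}\right) = \left(-20\right) \left(-58\right) - \frac{203}{4} = 1160 - \frac{203}{4} = \frac{4437}{4}$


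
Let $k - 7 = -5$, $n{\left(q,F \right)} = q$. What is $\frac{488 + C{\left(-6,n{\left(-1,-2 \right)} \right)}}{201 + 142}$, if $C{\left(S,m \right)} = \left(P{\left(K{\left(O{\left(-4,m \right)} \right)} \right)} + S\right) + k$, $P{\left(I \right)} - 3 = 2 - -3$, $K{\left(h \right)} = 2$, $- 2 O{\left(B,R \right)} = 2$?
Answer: $\frac{492}{343} \approx 1.4344$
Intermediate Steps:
$O{\left(B,R \right)} = -1$ ($O{\left(B,R \right)} = \left(- \frac{1}{2}\right) 2 = -1$)
$P{\left(I \right)} = 8$ ($P{\left(I \right)} = 3 + \left(2 - -3\right) = 3 + \left(2 + 3\right) = 3 + 5 = 8$)
$k = 2$ ($k = 7 - 5 = 2$)
$C{\left(S,m \right)} = 10 + S$ ($C{\left(S,m \right)} = \left(8 + S\right) + 2 = 10 + S$)
$\frac{488 + C{\left(-6,n{\left(-1,-2 \right)} \right)}}{201 + 142} = \frac{488 + \left(10 - 6\right)}{201 + 142} = \frac{488 + 4}{343} = 492 \cdot \frac{1}{343} = \frac{492}{343}$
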